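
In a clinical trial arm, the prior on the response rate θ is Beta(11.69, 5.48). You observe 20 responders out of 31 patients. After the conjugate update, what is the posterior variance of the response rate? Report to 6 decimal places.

The Beta prior is conjugate to a Binomial/Bernoulli likelihood; the update adds successes to α and failures to β.
Posterior: Beta(α+k, β+n−k) = Beta(11.69+20, 5.48+11) = Beta(31.69, 16.48).
Var = αβ/((α+β)²(α+β+1)) = 31.69·16.48/(48.17²·49.17) = 0.004577.

0.004577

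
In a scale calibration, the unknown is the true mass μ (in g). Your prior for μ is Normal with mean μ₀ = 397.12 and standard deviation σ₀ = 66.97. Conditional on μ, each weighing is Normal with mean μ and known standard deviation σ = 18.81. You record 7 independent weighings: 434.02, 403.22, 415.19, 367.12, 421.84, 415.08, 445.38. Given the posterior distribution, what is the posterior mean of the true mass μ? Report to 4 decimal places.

414.3558

For Normal data with known variance σ², a Normal(μ₀, σ₀²) prior on μ is conjugate. Posterior precision = 1/σ₀² + n/σ²; posterior mean is the precision-weighted average of μ₀ and x̄.
Σxᵢ = 434.02 + 403.22 + 415.19 + 367.12 + 421.84 + 415.08 + 445.38 = 2901.85, so n·x̄ = 2901.85.
σ₀² = 66.97² = 4484.9809, σ² = 18.81² = 353.8161; σ² + n·σ₀² = 353.8161 + 7·4484.9809 = 31748.6824.
Posterior mean = (μ₀/σ₀² + n·x̄/σ²)/(1/σ₀² + n/σ²) = (σ²·μ₀ + σ₀²·n·x̄)/(σ² + n·σ₀²) = (353.8161·397.12 + 4484.9809·2901.85)/31748.6824 = 13155249.274297/31748.6824 = 414.3558.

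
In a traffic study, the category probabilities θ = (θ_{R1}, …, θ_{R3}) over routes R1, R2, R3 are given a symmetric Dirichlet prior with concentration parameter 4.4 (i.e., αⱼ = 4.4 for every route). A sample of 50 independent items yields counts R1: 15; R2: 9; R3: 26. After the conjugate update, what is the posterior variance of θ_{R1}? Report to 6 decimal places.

The Dirichlet prior is conjugate to the Multinomial likelihood: each posterior αⱼ = prior αⱼ + observed count nⱼ.
Posterior concentration: (19.4, 13.4, 30.4), total = 63.2.
Var[θ_j] = α_j(Σα−α_j)/((Σα)²(Σα+1)) = 19.4·43.8/(63.2²·64.2) = 0.003314.

0.003314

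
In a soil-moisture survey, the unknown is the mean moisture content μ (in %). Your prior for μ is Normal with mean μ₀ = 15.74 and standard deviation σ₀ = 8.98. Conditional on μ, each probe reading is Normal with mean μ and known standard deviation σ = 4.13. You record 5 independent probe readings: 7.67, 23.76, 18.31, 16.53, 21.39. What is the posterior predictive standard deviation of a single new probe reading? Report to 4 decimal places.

For Normal data with known variance σ², a Normal(μ₀, σ₀²) prior on μ is conjugate. Posterior precision = 1/σ₀² + n/σ²; posterior mean is the precision-weighted average of μ₀ and x̄.
σ₀² = 8.98² = 80.6404, σ² = 4.13² = 17.0569; σ² + n·σ₀² = 17.0569 + 5·80.6404 = 420.2589.
Posterior precision = 1/σ₀² + n/σ² = 1/80.6404 + 5/17.0569 = (σ² + n·σ₀²)/(σ₀²σ²) = 420.2589/(80.6404·17.0569); posterior variance σₙ² = σ₀²σ²/(σ² + n·σ₀²) = 80.6404·17.0569/420.2589 = 3.272924.
Predictive variance for one new observation = σₙ² + σ² = 80.6404·17.0569/420.2589 + 17.0569 = σ²·(σ₀² + 420.2589)/420.2589 = 17.0569·500.8993/420.2589 = 20.329824; SD = √(17.0569·500.8993/420.2589) = 4.5089.

4.5089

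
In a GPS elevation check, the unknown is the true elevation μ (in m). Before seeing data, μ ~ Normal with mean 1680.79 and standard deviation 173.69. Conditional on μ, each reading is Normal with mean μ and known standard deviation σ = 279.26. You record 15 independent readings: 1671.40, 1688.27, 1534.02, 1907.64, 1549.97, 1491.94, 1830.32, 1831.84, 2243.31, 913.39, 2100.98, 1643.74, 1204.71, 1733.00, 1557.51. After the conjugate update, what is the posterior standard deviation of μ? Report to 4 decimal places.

66.5943

For Normal data with known variance σ², a Normal(μ₀, σ₀²) prior on μ is conjugate. Posterior precision = 1/σ₀² + n/σ²; posterior mean is the precision-weighted average of μ₀ and x̄.
σ₀² = 173.69² = 30168.2161, σ² = 279.26² = 77986.1476; σ² + n·σ₀² = 77986.1476 + 15·30168.2161 = 530509.3891.
Posterior precision = 1/σ₀² + n/σ² = 1/30168.2161 + 15/77986.1476 = (σ² + n·σ₀²)/(σ₀²σ²) = 530509.3891/(30168.2161·77986.1476); posterior variance σₙ² = σ₀²σ²/(σ² + n·σ₀²) = 30168.2161·77986.1476/530509.3891 = 4434.799839.
Posterior SD = √σₙ² = √(30168.2161·77986.1476/530509.3891) = 66.5943.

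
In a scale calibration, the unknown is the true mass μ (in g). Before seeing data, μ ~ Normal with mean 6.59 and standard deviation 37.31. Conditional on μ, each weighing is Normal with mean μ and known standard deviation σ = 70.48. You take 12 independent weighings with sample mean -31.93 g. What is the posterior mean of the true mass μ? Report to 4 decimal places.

For Normal data with known variance σ², a Normal(μ₀, σ₀²) prior on μ is conjugate. Posterior precision = 1/σ₀² + n/σ²; posterior mean is the precision-weighted average of μ₀ and x̄.
n·x̄ = 12·(-31.93) = -383.16.
σ₀² = 37.31² = 1392.0361, σ² = 70.48² = 4967.4304; σ² + n·σ₀² = 4967.4304 + 12·1392.0361 = 21671.8636.
Posterior mean = (μ₀/σ₀² + n·x̄/σ²)/(1/σ₀² + n/σ²) = (σ²·μ₀ + σ₀²·n·x̄)/(σ² + n·σ₀²) = (4967.4304·6.59 + 1392.0361·(-383.16))/21671.8636 = -500637.18574/21671.8636 = -23.1008.

-23.1008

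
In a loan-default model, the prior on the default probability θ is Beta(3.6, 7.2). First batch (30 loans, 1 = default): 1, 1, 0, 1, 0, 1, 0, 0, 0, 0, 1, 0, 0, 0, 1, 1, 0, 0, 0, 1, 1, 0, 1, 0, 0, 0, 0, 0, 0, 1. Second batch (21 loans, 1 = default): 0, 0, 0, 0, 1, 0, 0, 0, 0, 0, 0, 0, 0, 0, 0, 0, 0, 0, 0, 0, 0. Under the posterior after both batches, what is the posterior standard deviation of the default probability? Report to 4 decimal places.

0.0548

The Beta prior is conjugate to a Binomial/Bernoulli likelihood; the update adds successes to α and failures to β.
After batch 1: Beta(3.6+11, 7.2+19) = Beta(14.6, 26.2).
After batch 2: Beta(14.6+1, 26.2+20) = Beta(15.6, 46.2).
Var = αβ/((α+β)²(α+β+1)) = 15.6·46.2/(61.8²·62.8) = 0.00300490; SD = √0.00300490 = 0.0548.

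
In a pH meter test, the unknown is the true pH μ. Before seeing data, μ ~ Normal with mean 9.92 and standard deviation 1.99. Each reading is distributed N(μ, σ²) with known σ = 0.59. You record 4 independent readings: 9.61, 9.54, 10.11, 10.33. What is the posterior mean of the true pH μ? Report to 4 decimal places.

For Normal data with known variance σ², a Normal(μ₀, σ₀²) prior on μ is conjugate. Posterior precision = 1/σ₀² + n/σ²; posterior mean is the precision-weighted average of μ₀ and x̄.
Σxᵢ = 9.61 + 9.54 + 10.11 + 10.33 = 39.59, so n·x̄ = 39.59.
σ₀² = 1.99² = 3.9601, σ² = 0.59² = 0.3481; σ² + n·σ₀² = 0.3481 + 4·3.9601 = 16.1885.
Posterior mean = (μ₀/σ₀² + n·x̄/σ²)/(1/σ₀² + n/σ²) = (σ²·μ₀ + σ₀²·n·x̄)/(σ² + n·σ₀²) = (0.3481·9.92 + 3.9601·39.59)/16.1885 = 160.233511/16.1885 = 9.8980.

9.8980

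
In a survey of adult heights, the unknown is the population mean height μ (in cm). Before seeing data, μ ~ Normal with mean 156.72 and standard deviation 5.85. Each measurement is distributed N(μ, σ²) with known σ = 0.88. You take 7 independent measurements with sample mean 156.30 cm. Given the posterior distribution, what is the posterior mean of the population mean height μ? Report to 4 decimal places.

156.3014

For Normal data with known variance σ², a Normal(μ₀, σ₀²) prior on μ is conjugate. Posterior precision = 1/σ₀² + n/σ²; posterior mean is the precision-weighted average of μ₀ and x̄.
n·x̄ = 7·156.30 = 1094.1.
σ₀² = 5.85² = 34.2225, σ² = 0.88² = 0.7744; σ² + n·σ₀² = 0.7744 + 7·34.2225 = 240.3319.
Posterior mean = (μ₀/σ₀² + n·x̄/σ²)/(1/σ₀² + n/σ²) = (σ²·μ₀ + σ₀²·n·x̄)/(σ² + n·σ₀²) = (0.7744·156.72 + 34.2225·1094.1)/240.3319 = 37564.201218/240.3319 = 156.3014.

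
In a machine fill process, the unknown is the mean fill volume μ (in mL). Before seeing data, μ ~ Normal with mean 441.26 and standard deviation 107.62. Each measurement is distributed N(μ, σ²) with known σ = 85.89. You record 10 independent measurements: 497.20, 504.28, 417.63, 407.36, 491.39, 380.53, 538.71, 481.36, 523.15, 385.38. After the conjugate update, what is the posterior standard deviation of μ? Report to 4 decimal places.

26.3351

For Normal data with known variance σ², a Normal(μ₀, σ₀²) prior on μ is conjugate. Posterior precision = 1/σ₀² + n/σ²; posterior mean is the precision-weighted average of μ₀ and x̄.
σ₀² = 107.62² = 11582.0644, σ² = 85.89² = 7377.0921; σ² + n·σ₀² = 7377.0921 + 10·11582.0644 = 123197.7361.
Posterior precision = 1/σ₀² + n/σ² = 1/11582.0644 + 10/7377.0921 = (σ² + n·σ₀²)/(σ₀²σ²) = 123197.7361/(11582.0644·7377.0921); posterior variance σₙ² = σ₀²σ²/(σ² + n·σ₀²) = 11582.0644·7377.0921/123197.7361 = 693.535113.
Posterior SD = √σₙ² = √(11582.0644·7377.0921/123197.7361) = 26.3351.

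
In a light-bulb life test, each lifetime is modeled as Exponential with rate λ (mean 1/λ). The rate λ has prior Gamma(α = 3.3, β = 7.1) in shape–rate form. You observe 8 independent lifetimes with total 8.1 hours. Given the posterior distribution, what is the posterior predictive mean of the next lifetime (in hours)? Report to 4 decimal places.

With a Gamma(shape α, rate β) prior on the exponential rate λ, the posterior after n observations with total T = Σxᵢ is Gamma(α+n, β+T).
Posterior: Gamma(3.3+8, 7.1+8.1) = Gamma(11.3, 15.2).
The predictive distribution for the next observation is Lomax; its mean is β/(α−1) = 15.2/10.3 = 1.4757.

1.4757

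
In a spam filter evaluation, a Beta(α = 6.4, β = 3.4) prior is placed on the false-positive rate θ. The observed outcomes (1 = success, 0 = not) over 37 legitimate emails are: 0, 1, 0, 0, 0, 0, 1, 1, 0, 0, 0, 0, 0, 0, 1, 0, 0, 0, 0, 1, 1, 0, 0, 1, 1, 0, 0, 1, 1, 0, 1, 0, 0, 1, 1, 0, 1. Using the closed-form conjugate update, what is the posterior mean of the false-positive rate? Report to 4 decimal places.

The Beta prior is conjugate to a Binomial/Bernoulli likelihood; the update adds successes to α and failures to β.
Posterior: Beta(α+k, β+n−k) = Beta(6.4+14, 3.4+23) = Beta(20.4, 26.4).
Posterior mean = α/(α+β) = 20.4/46.8 = 0.4359.

0.4359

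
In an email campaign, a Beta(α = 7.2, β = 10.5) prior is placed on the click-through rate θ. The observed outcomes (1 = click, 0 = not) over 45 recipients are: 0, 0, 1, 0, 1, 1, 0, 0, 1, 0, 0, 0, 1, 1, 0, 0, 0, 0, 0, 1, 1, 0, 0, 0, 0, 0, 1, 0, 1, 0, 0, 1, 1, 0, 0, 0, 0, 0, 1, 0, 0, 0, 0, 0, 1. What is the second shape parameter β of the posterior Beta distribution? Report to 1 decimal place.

The Beta prior is conjugate to a Binomial/Bernoulli likelihood; the update adds successes to α and failures to β.
Posterior: Beta(α+k, β+n−k) = Beta(7.2+14, 10.5+31) = Beta(21.2, 41.5).
Posterior β = 41.5.

41.5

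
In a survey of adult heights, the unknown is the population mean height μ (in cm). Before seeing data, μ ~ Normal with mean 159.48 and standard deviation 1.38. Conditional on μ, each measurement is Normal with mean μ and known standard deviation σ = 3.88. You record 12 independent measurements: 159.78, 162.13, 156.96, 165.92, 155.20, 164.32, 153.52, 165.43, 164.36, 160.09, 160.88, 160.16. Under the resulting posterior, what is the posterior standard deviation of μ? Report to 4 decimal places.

For Normal data with known variance σ², a Normal(μ₀, σ₀²) prior on μ is conjugate. Posterior precision = 1/σ₀² + n/σ²; posterior mean is the precision-weighted average of μ₀ and x̄.
σ₀² = 1.38² = 1.9044, σ² = 3.88² = 15.0544; σ² + n·σ₀² = 15.0544 + 12·1.9044 = 37.9072.
Posterior precision = 1/σ₀² + n/σ² = 1/1.9044 + 12/15.0544 = (σ² + n·σ₀²)/(σ₀²σ²) = 37.9072/(1.9044·15.0544); posterior variance σₙ² = σ₀²σ²/(σ² + n·σ₀²) = 1.9044·15.0544/37.9072 = 0.756310.
Posterior SD = √σₙ² = √(1.9044·15.0544/37.9072) = 0.8697.

0.8697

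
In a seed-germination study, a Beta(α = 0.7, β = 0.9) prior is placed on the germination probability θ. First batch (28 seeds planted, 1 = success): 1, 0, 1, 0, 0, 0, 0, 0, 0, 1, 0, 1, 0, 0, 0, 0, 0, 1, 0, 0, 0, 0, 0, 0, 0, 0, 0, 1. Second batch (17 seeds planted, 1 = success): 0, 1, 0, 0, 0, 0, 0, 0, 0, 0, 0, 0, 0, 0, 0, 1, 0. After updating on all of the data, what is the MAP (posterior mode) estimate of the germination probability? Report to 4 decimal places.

The Beta prior is conjugate to a Binomial/Bernoulli likelihood; the update adds successes to α and failures to β.
After batch 1: Beta(0.7+6, 0.9+22) = Beta(6.7, 22.9).
After batch 2: Beta(6.7+2, 22.9+15) = Beta(8.7, 37.9).
Mode of Beta(a,b) for a,b>1 is (a−1)/(a+b−2) = 7.7/44.6 = 0.1726.

0.1726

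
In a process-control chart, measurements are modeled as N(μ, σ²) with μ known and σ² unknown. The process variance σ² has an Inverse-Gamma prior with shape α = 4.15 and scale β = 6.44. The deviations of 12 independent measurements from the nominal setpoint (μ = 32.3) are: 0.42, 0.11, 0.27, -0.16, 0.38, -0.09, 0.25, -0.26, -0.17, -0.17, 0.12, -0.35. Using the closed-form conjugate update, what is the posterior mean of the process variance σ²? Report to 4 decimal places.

With known mean μ and an Inverse-Gamma(α, β) prior on σ², the Normal likelihood is conjugate: posterior is Inv-Gamma(α + n/2, β + Σ(xᵢ−μ)²/2).
Σ(xᵢ−μ)² = (0.42)² + (0.11)² + (0.27)² + (-0.16)² + (0.38)² + (-0.09)² + (0.25)² + (-0.26)² + (-0.17)² + (-0.17)² + (0.12)² + (-0.35)² = 0.7643.
Posterior: Inv-Gamma(4.15 + 12/2, 6.44 + 0.7643/2) = Inv-Gamma(10.15, 6.82215).
E[σ²|data] = β/(α−1) = 6.82215/9.15 = 0.7456.

0.7456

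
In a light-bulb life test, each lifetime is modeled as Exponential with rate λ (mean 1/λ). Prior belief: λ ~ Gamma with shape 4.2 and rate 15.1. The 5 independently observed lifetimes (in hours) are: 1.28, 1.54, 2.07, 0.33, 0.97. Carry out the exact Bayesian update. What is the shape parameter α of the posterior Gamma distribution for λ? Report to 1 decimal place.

With a Gamma(shape α, rate β) prior on the exponential rate λ, the posterior after n observations with total T = Σxᵢ is Gamma(α+n, β+T).
Sum of observations T = 6.19 hours; n = 5.
Posterior: Gamma(4.2+5, 15.1+6.19) = Gamma(9.2, 21.29).
Posterior α = 9.2.

9.2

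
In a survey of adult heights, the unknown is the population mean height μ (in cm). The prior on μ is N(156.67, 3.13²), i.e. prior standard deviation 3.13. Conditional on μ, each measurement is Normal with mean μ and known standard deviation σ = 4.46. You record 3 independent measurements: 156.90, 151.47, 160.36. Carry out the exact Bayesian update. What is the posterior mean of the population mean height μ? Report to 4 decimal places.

156.4155

For Normal data with known variance σ², a Normal(μ₀, σ₀²) prior on μ is conjugate. Posterior precision = 1/σ₀² + n/σ²; posterior mean is the precision-weighted average of μ₀ and x̄.
Σxᵢ = 156.90 + 151.47 + 160.36 = 468.73, so n·x̄ = 468.73.
σ₀² = 3.13² = 9.7969, σ² = 4.46² = 19.8916; σ² + n·σ₀² = 19.8916 + 3·9.7969 = 49.2823.
Posterior mean = (μ₀/σ₀² + n·x̄/σ²)/(1/σ₀² + n/σ²) = (σ²·μ₀ + σ₀²·n·x̄)/(σ² + n·σ₀²) = (19.8916·156.67 + 9.7969·468.73)/49.2823 = 7708.517909/49.2823 = 156.4155.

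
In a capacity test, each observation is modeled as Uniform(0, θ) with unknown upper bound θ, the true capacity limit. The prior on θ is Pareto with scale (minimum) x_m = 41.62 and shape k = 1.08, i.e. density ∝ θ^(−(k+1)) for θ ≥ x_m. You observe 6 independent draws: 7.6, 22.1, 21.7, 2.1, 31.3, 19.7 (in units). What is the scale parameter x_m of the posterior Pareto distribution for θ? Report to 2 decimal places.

41.62

A Pareto(scale x_m, shape k) prior on the upper bound θ of Uniform(0, θ) is conjugate: posterior is Pareto(max(x_m, max xᵢ), k + n).
Sample maximum = 31.3; prior scale x_m = 41.62 → posterior scale = max = 41.62.
Posterior shape = 1.08 + 6 = 7.08.
Posterior scale x_m = 41.62.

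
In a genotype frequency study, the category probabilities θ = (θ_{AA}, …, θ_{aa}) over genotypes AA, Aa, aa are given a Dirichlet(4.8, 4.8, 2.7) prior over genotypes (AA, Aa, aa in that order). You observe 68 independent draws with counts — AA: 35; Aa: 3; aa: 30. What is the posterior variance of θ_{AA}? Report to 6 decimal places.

0.003075

The Dirichlet prior is conjugate to the Multinomial likelihood: each posterior αⱼ = prior αⱼ + observed count nⱼ.
Posterior concentration: (39.8, 7.8, 32.7), total = 80.3.
Var[θ_j] = α_j(Σα−α_j)/((Σα)²(Σα+1)) = 39.8·40.5/(80.3²·81.3) = 0.003075.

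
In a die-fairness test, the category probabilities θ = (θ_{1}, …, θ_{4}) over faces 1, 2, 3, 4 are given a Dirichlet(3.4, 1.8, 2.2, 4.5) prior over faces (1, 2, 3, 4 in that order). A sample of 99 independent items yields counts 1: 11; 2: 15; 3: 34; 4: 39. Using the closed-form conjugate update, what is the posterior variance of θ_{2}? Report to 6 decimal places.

The Dirichlet prior is conjugate to the Multinomial likelihood: each posterior αⱼ = prior αⱼ + observed count nⱼ.
Posterior concentration: (14.4, 16.8, 36.2, 43.5), total = 110.9.
Var[θ_j] = α_j(Σα−α_j)/((Σα)²(Σα+1)) = 16.8·94.1/(110.9²·111.9) = 0.001149.

0.001149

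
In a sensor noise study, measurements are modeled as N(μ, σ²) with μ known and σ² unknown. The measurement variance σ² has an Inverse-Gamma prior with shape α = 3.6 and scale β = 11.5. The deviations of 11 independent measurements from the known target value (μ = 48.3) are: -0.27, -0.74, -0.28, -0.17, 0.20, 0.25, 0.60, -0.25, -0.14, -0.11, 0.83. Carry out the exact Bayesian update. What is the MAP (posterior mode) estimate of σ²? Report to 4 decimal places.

With known mean μ and an Inverse-Gamma(α, β) prior on σ², the Normal likelihood is conjugate: posterior is Inv-Gamma(α + n/2, β + Σ(xᵢ−μ)²/2).
Σ(xᵢ−μ)² = (-0.27)² + (-0.74)² + (-0.28)² + (-0.17)² + (0.20)² + (0.25)² + (0.60)² + (-0.25)² + (-0.14)² + (-0.11)² + (0.83)² = 1.9734.
Posterior: Inv-Gamma(3.6 + 11/2, 11.5 + 1.9734/2) = Inv-Gamma(9.10, 12.48670).
Mode = β/(α+1) = 12.48670/10.10 = 1.2363.

1.2363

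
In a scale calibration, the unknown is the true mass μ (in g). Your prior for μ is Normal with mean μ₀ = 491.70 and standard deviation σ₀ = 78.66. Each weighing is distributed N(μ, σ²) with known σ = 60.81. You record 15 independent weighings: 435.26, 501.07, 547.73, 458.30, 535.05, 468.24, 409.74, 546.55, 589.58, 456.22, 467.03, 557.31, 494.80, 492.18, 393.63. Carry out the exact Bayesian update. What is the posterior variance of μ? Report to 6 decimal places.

237.077872

For Normal data with known variance σ², a Normal(μ₀, σ₀²) prior on μ is conjugate. Posterior precision = 1/σ₀² + n/σ²; posterior mean is the precision-weighted average of μ₀ and x̄.
σ₀² = 78.66² = 6187.3956, σ² = 60.81² = 3697.8561; σ² + n·σ₀² = 3697.8561 + 15·6187.3956 = 96508.7901.
Posterior precision = 1/σ₀² + n/σ² = 1/6187.3956 + 15/3697.8561 = (σ² + n·σ₀²)/(σ₀²σ²) = 96508.7901/(6187.3956·3697.8561); posterior variance σₙ² = σ₀²σ²/(σ² + n·σ₀²) = 6187.3956·3697.8561/96508.7901 = 237.077872.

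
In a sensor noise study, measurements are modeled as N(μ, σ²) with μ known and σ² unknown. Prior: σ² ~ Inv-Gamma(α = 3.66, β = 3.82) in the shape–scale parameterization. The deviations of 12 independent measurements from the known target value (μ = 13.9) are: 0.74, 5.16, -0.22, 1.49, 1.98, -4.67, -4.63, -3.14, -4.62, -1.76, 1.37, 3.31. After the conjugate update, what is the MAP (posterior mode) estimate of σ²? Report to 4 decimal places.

6.1624

With known mean μ and an Inverse-Gamma(α, β) prior on σ², the Normal likelihood is conjugate: posterior is Inv-Gamma(α + n/2, β + Σ(xᵢ−μ)²/2).
Σ(xᵢ−μ)² = (0.74)² + (5.16)² + (-0.22)² + (1.49)² + (1.98)² + (-4.67)² + (-4.63)² + (-3.14)² + (-4.62)² + (-1.76)² + (1.37)² + (3.31)² = 123.7425.
Posterior: Inv-Gamma(3.66 + 12/2, 3.82 + 123.7425/2) = Inv-Gamma(9.66, 65.69125).
Mode = β/(α+1) = 65.69125/10.66 = 6.1624.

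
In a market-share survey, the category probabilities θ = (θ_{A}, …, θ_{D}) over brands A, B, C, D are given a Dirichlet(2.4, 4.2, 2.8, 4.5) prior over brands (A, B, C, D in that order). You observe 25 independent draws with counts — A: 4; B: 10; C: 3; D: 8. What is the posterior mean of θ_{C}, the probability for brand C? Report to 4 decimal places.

0.1491

The Dirichlet prior is conjugate to the Multinomial likelihood: each posterior αⱼ = prior αⱼ + observed count nⱼ.
Posterior concentration: (6.4, 14.2, 5.8, 12.5), total = 38.9.
E[θ_{C}|data] = α_{C}/Σα = 5.8/38.9 = 0.1491.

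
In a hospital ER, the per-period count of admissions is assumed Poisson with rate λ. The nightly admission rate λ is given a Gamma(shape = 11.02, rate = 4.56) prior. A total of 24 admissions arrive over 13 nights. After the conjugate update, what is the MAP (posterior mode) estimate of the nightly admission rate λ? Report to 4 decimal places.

1.9374

With a Gamma(shape α, rate β) prior, the Poisson likelihood is conjugate: the posterior is Gamma(α + ΣXᵢ, β + n).
Posterior: Gamma(α+S, β+n) = Gamma(11.02+24, 4.56+13) = Gamma(35.02, 17.56).
Mode of Gamma(α,β) for α≥1 is (α−1)/β = 34.02/17.56 = 1.9374.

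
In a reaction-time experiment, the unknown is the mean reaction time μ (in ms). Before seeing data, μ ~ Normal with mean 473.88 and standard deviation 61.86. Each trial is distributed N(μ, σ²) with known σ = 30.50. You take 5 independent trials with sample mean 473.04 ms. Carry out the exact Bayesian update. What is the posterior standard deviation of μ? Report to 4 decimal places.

For Normal data with known variance σ², a Normal(μ₀, σ₀²) prior on μ is conjugate. Posterior precision = 1/σ₀² + n/σ²; posterior mean is the precision-weighted average of μ₀ and x̄.
σ₀² = 61.86² = 3826.6596, σ² = 30.50² = 930.25; σ² + n·σ₀² = 930.25 + 5·3826.6596 = 20063.548.
Posterior precision = 1/σ₀² + n/σ² = 1/3826.6596 + 5/930.25 = (σ² + n·σ₀²)/(σ₀²σ²) = 20063.548/(3826.6596·930.25); posterior variance σₙ² = σ₀²σ²/(σ² + n·σ₀²) = 3826.6596·930.25/20063.548 = 177.423758.
Posterior SD = √σₙ² = √(3826.6596·930.25/20063.548) = 13.3201.

13.3201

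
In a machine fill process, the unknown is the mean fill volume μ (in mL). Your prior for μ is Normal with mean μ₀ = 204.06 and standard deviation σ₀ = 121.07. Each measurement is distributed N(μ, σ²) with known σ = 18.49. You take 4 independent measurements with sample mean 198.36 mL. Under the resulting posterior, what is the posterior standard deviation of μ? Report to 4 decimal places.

9.2182

For Normal data with known variance σ², a Normal(μ₀, σ₀²) prior on μ is conjugate. Posterior precision = 1/σ₀² + n/σ²; posterior mean is the precision-weighted average of μ₀ and x̄.
σ₀² = 121.07² = 14657.9449, σ² = 18.49² = 341.8801; σ² + n·σ₀² = 341.8801 + 4·14657.9449 = 58973.6597.
Posterior precision = 1/σ₀² + n/σ² = 1/14657.9449 + 4/341.8801 = (σ² + n·σ₀²)/(σ₀²σ²) = 58973.6597/(14657.9449·341.8801); posterior variance σₙ² = σ₀²σ²/(σ² + n·σ₀²) = 14657.9449·341.8801/58973.6597 = 84.974541.
Posterior SD = √σₙ² = √(14657.9449·341.8801/58973.6597) = 9.2182.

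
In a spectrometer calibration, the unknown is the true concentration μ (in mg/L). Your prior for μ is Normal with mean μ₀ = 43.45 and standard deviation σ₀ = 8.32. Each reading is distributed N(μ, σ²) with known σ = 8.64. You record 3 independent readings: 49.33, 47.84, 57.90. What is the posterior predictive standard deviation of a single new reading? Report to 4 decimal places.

9.6412

For Normal data with known variance σ², a Normal(μ₀, σ₀²) prior on μ is conjugate. Posterior precision = 1/σ₀² + n/σ²; posterior mean is the precision-weighted average of μ₀ and x̄.
σ₀² = 8.32² = 69.2224, σ² = 8.64² = 74.6496; σ² + n·σ₀² = 74.6496 + 3·69.2224 = 282.3168.
Posterior precision = 1/σ₀² + n/σ² = 1/69.2224 + 3/74.6496 = (σ² + n·σ₀²)/(σ₀²σ²) = 282.3168/(69.2224·74.6496); posterior variance σₙ² = σ₀²σ²/(σ² + n·σ₀²) = 69.2224·74.6496/282.3168 = 18.303638.
Predictive variance for one new observation = σₙ² + σ² = 69.2224·74.6496/282.3168 + 74.6496 = σ²·(σ₀² + 282.3168)/282.3168 = 74.6496·351.5392/282.3168 = 92.953238; SD = √(74.6496·351.5392/282.3168) = 9.6412.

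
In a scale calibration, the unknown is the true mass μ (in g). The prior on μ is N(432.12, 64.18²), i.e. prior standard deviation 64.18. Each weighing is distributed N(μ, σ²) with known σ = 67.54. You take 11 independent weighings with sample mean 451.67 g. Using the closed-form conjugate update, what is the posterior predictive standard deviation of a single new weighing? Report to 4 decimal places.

For Normal data with known variance σ², a Normal(μ₀, σ₀²) prior on μ is conjugate. Posterior precision = 1/σ₀² + n/σ²; posterior mean is the precision-weighted average of μ₀ and x̄.
σ₀² = 64.18² = 4119.0724, σ² = 67.54² = 4561.6516; σ² + n·σ₀² = 4561.6516 + 11·4119.0724 = 49871.448.
Posterior precision = 1/σ₀² + n/σ² = 1/4119.0724 + 11/4561.6516 = (σ² + n·σ₀²)/(σ₀²σ²) = 49871.448/(4119.0724·4561.6516); posterior variance σₙ² = σ₀²σ²/(σ² + n·σ₀²) = 4119.0724·4561.6516/49871.448 = 376.764140.
Predictive variance for one new observation = σₙ² + σ² = 4119.0724·4561.6516/49871.448 + 4561.6516 = σ²·(σ₀² + 49871.448)/49871.448 = 4561.6516·53990.5204/49871.448 = 4938.415740; SD = √(4561.6516·53990.5204/49871.448) = 70.2739.

70.2739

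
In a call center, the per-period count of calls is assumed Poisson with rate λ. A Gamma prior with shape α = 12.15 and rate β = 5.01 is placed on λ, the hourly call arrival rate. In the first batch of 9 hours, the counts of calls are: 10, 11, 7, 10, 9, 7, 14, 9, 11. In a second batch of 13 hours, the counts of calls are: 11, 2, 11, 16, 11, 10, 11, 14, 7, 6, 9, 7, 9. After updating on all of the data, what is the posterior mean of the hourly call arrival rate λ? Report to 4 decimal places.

With a Gamma(shape α, rate β) prior, the Poisson likelihood is conjugate: the posterior is Gamma(α + ΣXᵢ, β + n).
Batch 1: sum of counts S = 88 over n = 9 hours.
After batch 1: Gamma(α+S, β+n) = Gamma(12.15+88, 5.01+9) = Gamma(100.15, 14.01).
Batch 2: sum of counts S = 124 over n = 13 hours.
After batch 2: Gamma(α+S, β+n) = Gamma(100.15+124, 14.01+13) = Gamma(224.15, 27.01).
Posterior mean = α/β = 224.15/27.01 = 8.2988.

8.2988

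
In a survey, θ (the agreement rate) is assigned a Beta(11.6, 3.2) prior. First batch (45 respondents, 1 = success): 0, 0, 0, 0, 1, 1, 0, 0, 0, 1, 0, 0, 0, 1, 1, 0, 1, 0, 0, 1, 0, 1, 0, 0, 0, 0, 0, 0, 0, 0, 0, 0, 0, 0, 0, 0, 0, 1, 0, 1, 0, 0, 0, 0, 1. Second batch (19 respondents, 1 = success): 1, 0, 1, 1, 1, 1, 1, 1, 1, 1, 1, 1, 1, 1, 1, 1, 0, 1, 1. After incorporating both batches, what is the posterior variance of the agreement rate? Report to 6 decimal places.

0.003133

The Beta prior is conjugate to a Binomial/Bernoulli likelihood; the update adds successes to α and failures to β.
After batch 1: Beta(11.6+11, 3.2+34) = Beta(22.6, 37.2).
After batch 2: Beta(22.6+17, 37.2+2) = Beta(39.6, 39.2).
Var = αβ/((α+β)²(α+β+1)) = 39.6·39.2/(78.8²·79.8) = 0.003133.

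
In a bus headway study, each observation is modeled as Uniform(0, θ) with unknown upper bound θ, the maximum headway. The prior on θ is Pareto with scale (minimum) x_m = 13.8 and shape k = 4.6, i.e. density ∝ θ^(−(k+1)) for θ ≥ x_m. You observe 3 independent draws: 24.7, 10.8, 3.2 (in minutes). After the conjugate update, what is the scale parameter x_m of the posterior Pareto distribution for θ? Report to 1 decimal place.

A Pareto(scale x_m, shape k) prior on the upper bound θ of Uniform(0, θ) is conjugate: posterior is Pareto(max(x_m, max xᵢ), k + n).
Sample maximum = 24.7; prior scale x_m = 13.8 → posterior scale = max = 24.7.
Posterior shape = 4.6 + 3 = 7.6.
Posterior scale x_m = 24.7.

24.7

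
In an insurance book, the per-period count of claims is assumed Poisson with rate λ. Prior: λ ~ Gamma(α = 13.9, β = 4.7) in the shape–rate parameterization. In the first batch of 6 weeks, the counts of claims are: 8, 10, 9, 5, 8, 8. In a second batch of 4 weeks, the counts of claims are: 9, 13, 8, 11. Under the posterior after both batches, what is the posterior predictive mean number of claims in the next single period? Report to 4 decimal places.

With a Gamma(shape α, rate β) prior, the Poisson likelihood is conjugate: the posterior is Gamma(α + ΣXᵢ, β + n).
Batch 1: sum of counts S = 48 over n = 6 weeks.
After batch 1: Gamma(α+S, β+n) = Gamma(13.9+48, 4.7+6) = Gamma(61.9, 10.7).
Batch 2: sum of counts S = 41 over n = 4 weeks.
After batch 2: Gamma(α+S, β+n) = Gamma(61.9+41, 10.7+4) = Gamma(102.9, 14.7).
The predictive distribution for one future period is NegBinom with mean α/β = 7.0000.

7.0000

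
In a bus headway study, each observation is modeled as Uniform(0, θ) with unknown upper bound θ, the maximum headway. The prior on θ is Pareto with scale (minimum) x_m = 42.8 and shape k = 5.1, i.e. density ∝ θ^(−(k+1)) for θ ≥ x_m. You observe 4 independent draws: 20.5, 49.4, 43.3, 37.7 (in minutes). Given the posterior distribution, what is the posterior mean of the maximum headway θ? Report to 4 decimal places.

55.4988

A Pareto(scale x_m, shape k) prior on the upper bound θ of Uniform(0, θ) is conjugate: posterior is Pareto(max(x_m, max xᵢ), k + n).
Sample maximum = 49.4; prior scale x_m = 42.8 → posterior scale = max = 49.4.
Posterior shape = 5.1 + 4 = 9.1.
E[θ|data] = k·x_m/(k−1) = 9.1·49.4/8.1 = 55.4988.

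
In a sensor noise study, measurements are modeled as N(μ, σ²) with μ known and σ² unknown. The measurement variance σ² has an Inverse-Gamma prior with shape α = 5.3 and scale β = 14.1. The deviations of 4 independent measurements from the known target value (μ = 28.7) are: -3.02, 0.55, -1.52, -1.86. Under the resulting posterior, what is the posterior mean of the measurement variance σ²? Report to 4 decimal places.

3.4439

With known mean μ and an Inverse-Gamma(α, β) prior on σ², the Normal likelihood is conjugate: posterior is Inv-Gamma(α + n/2, β + Σ(xᵢ−μ)²/2).
Σ(xᵢ−μ)² = (-3.02)² + (0.55)² + (-1.52)² + (-1.86)² = 15.1929.
Posterior: Inv-Gamma(5.3 + 4/2, 14.1 + 15.1929/2) = Inv-Gamma(7.30, 21.69645).
E[σ²|data] = β/(α−1) = 21.69645/6.30 = 3.4439.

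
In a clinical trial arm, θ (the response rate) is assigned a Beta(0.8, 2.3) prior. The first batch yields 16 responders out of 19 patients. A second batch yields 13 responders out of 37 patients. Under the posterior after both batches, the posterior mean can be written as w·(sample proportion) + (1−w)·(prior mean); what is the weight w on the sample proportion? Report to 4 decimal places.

0.9475

The Beta prior is conjugate to a Binomial/Bernoulli likelihood; the update adds successes to α and failures to β.
Total number of patients: n = 19 + 37 = 56.
Posterior mean = (α₀+k)/(α₀+β₀+n) = [n/(α₀+β₀+n)]·(k/n) + [(α₀+β₀)/(α₀+β₀+n)]·α₀/(α₀+β₀), so only n and the prior enter the weight.
The weight on the data is w = n/(α₀+β₀+n) = 56/(0.8+2.3+56) = 56/59.1 = 0.9475.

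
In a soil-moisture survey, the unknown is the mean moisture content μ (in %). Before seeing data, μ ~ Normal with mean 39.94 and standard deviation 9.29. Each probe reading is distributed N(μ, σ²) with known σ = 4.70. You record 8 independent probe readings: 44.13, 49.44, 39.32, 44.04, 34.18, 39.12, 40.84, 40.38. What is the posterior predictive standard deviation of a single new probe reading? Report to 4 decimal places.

4.9765

For Normal data with known variance σ², a Normal(μ₀, σ₀²) prior on μ is conjugate. Posterior precision = 1/σ₀² + n/σ²; posterior mean is the precision-weighted average of μ₀ and x̄.
σ₀² = 9.29² = 86.3041, σ² = 4.70² = 22.09; σ² + n·σ₀² = 22.09 + 8·86.3041 = 712.5228.
Posterior precision = 1/σ₀² + n/σ² = 1/86.3041 + 8/22.09 = (σ² + n·σ₀²)/(σ₀²σ²) = 712.5228/(86.3041·22.09); posterior variance σₙ² = σ₀²σ²/(σ² + n·σ₀²) = 86.3041·22.09/712.5228 = 2.675644.
Predictive variance for one new observation = σₙ² + σ² = 86.3041·22.09/712.5228 + 22.09 = σ²·(σ₀² + 712.5228)/712.5228 = 22.09·798.8269/712.5228 = 24.765644; SD = √(22.09·798.8269/712.5228) = 4.9765.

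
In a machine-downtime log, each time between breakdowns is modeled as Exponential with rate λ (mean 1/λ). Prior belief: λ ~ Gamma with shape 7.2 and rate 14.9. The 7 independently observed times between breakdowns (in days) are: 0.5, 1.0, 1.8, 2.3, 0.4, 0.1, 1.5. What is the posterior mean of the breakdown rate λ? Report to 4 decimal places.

0.6311

With a Gamma(shape α, rate β) prior on the exponential rate λ, the posterior after n observations with total T = Σxᵢ is Gamma(α+n, β+T).
Sum of observations T = 7.6 days; n = 7.
Posterior: Gamma(7.2+7, 14.9+7.6) = Gamma(14.2, 22.5).
Posterior mean of λ = α/β = 14.2/22.5 = 0.6311.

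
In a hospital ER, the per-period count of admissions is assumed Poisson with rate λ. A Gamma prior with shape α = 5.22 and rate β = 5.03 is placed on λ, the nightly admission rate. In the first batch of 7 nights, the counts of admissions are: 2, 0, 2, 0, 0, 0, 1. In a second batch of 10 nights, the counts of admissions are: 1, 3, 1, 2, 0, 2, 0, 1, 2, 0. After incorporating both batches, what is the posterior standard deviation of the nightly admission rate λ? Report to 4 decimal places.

With a Gamma(shape α, rate β) prior, the Poisson likelihood is conjugate: the posterior is Gamma(α + ΣXᵢ, β + n).
Batch 1: sum of counts S = 5 over n = 7 nights.
After batch 1: Gamma(α+S, β+n) = Gamma(5.22+5, 5.03+7) = Gamma(10.22, 12.03).
Batch 2: sum of counts S = 12 over n = 10 nights.
After batch 2: Gamma(α+S, β+n) = Gamma(10.22+12, 12.03+10) = Gamma(22.22, 22.03).
SD = √α/β = √22.22/22.03 = 0.2140.

0.2140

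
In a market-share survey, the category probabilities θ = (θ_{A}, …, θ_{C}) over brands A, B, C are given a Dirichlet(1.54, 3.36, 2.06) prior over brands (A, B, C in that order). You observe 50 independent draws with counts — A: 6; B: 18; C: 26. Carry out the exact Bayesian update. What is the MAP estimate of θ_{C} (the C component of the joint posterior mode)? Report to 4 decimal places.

The Dirichlet prior is conjugate to the Multinomial likelihood: each posterior αⱼ = prior αⱼ + observed count nⱼ.
Posterior concentration: (7.54, 21.36, 28.06), total = 56.96.
Joint mode component: (α_{C}−1)/(Σα−K) = 27.06/53.96 = 0.5015.

0.5015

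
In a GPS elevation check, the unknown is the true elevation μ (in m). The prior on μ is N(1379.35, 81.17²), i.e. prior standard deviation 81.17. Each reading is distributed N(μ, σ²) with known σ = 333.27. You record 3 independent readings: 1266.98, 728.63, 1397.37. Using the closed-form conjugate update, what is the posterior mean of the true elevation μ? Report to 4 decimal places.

For Normal data with known variance σ², a Normal(μ₀, σ₀²) prior on μ is conjugate. Posterior precision = 1/σ₀² + n/σ²; posterior mean is the precision-weighted average of μ₀ and x̄.
Σxᵢ = 1266.98 + 728.63 + 1397.37 = 3392.98, so n·x̄ = 3392.98.
σ₀² = 81.17² = 6588.5689, σ² = 333.27² = 111068.8929; σ² + n·σ₀² = 111068.8929 + 3·6588.5689 = 130834.5996.
Posterior mean = (μ₀/σ₀² + n·x̄/σ²)/(1/σ₀² + n/σ²) = (σ²·μ₀ + σ₀²·n·x̄)/(σ² + n·σ₀²) = (111068.8929·1379.35 + 6588.5689·3392.98)/130834.5996 = 175557759.927937/130834.5996 = 1341.8298.

1341.8298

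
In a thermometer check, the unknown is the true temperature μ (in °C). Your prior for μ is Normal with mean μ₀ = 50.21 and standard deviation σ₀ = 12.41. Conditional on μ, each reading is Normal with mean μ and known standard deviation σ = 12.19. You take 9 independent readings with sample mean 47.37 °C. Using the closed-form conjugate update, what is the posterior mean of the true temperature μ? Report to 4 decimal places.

47.6450

For Normal data with known variance σ², a Normal(μ₀, σ₀²) prior on μ is conjugate. Posterior precision = 1/σ₀² + n/σ²; posterior mean is the precision-weighted average of μ₀ and x̄.
n·x̄ = 9·47.37 = 426.33.
σ₀² = 12.41² = 154.0081, σ² = 12.19² = 148.5961; σ² + n·σ₀² = 148.5961 + 9·154.0081 = 1534.669.
Posterior mean = (μ₀/σ₀² + n·x̄/σ²)/(1/σ₀² + n/σ²) = (σ²·μ₀ + σ₀²·n·x̄)/(σ² + n·σ₀²) = (148.5961·50.21 + 154.0081·426.33)/1534.669 = 73119.283454/1534.669 = 47.6450.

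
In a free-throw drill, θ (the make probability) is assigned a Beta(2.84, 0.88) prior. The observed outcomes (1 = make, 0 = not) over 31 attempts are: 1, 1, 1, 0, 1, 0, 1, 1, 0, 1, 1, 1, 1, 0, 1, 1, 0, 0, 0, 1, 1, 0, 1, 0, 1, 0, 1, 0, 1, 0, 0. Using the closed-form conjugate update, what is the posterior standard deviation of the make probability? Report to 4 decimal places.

The Beta prior is conjugate to a Binomial/Bernoulli likelihood; the update adds successes to α and failures to β.
Posterior: Beta(α+k, β+n−k) = Beta(2.84+18, 0.88+13) = Beta(20.84, 13.88).
Var = αβ/((α+β)²(α+β+1)) = 20.84·13.88/(34.72²·35.72) = 0.00671763; SD = √0.00671763 = 0.0820.

0.0820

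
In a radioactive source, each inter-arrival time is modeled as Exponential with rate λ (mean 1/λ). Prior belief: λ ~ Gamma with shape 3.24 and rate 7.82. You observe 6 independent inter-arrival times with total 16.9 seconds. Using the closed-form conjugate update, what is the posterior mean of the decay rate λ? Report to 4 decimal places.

With a Gamma(shape α, rate β) prior on the exponential rate λ, the posterior after n observations with total T = Σxᵢ is Gamma(α+n, β+T).
Posterior: Gamma(3.24+6, 7.82+16.9) = Gamma(9.24, 24.72).
Posterior mean of λ = α/β = 9.24/24.72 = 0.3738.

0.3738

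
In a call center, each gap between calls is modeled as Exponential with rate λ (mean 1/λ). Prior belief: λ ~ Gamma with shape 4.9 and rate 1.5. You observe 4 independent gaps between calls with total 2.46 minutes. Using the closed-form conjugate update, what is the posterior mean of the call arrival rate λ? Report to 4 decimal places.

2.2475

With a Gamma(shape α, rate β) prior on the exponential rate λ, the posterior after n observations with total T = Σxᵢ is Gamma(α+n, β+T).
Posterior: Gamma(4.9+4, 1.5+2.46) = Gamma(8.9, 3.96).
Posterior mean of λ = α/β = 8.9/3.96 = 2.2475.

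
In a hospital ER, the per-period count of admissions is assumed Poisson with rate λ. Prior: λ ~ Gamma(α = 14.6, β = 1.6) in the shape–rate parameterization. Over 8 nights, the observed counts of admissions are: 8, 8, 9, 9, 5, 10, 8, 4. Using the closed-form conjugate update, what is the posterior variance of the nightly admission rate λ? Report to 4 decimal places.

With a Gamma(shape α, rate β) prior, the Poisson likelihood is conjugate: the posterior is Gamma(α + ΣXᵢ, β + n).
Sum of counts S = 61 over n = 8 nights.
Posterior: Gamma(α+S, β+n) = Gamma(14.6+61, 1.6+8) = Gamma(75.6, 9.6).
Var = α/β² = 75.6/9.6² = 0.8203.

0.8203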